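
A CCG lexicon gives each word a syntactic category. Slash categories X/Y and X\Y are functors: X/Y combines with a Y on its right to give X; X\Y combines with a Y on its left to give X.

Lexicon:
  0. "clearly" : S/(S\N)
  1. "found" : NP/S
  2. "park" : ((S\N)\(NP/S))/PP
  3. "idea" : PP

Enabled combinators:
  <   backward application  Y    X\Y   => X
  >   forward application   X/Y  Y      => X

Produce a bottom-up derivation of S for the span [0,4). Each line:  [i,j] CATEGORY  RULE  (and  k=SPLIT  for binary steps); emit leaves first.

[0,4] S   >
  [0,1] "clearly" : S/(S\N)
  [1,4] S\N   <
    [1,2] "found" : NP/S
    [2,4] (S\N)\(NP/S)   >
      [2,3] "park" : ((S\N)\(NP/S))/PP
      [3,4] "idea" : PP

[0,1] S/(S\N)  lex  "clearly"
[1,2] NP/S  lex  "found"
[2,3] ((S\N)\(NP/S))/PP  lex  "park"
[3,4] PP  lex  "idea"
[2,4] (S\N)\(NP/S)  >  k=3
[1,4] S\N  <  k=2
[0,4] S  >  k=1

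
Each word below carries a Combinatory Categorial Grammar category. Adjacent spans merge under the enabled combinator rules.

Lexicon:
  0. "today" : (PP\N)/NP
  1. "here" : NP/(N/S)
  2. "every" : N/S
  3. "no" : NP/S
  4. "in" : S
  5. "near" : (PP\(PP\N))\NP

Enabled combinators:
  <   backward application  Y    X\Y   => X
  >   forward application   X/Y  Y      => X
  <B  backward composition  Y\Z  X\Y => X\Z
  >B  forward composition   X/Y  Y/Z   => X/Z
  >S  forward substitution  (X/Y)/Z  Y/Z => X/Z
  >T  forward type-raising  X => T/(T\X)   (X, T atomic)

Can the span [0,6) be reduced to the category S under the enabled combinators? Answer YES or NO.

(PP\N)/NP NP/(N/S) N/S NP/S S (PP\(PP\N))\NP
CKY chart[0,6] = {N/(N\PP), NP/(NP\PP), PP, PP/(PP\PP), S/(S\PP)}; S ∉ chart

NO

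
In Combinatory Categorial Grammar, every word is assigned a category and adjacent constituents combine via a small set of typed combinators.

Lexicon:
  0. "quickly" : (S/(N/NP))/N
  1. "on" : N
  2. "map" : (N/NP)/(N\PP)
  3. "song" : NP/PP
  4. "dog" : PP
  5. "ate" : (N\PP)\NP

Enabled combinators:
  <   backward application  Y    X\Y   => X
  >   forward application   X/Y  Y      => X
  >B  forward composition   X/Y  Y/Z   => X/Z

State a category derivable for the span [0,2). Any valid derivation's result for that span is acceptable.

S/(N/NP)

[0,6] S   >
  [0,2] S/(N/NP)   >
    [0,1] "quickly" : (S/(N/NP))/N
    [1,2] "on" : N
  [2,6] N/NP   >
    [2,3] "map" : (N/NP)/(N\PP)
    [3,6] N\PP   <
      [3,5] NP   >
        [3,4] "song" : NP/PP
        [4,5] "dog" : PP
      [5,6] "ate" : (N\PP)\NP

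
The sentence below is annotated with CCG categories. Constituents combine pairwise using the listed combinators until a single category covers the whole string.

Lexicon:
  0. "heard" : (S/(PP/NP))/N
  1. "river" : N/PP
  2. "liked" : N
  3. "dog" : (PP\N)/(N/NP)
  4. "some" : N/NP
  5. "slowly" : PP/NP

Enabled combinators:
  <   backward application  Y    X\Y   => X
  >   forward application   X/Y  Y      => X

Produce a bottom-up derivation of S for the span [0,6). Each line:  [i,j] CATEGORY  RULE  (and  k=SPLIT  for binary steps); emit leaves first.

[0,6] S   >
  [0,5] S/(PP/NP)   >
    [0,1] "heard" : (S/(PP/NP))/N
    [1,5] N   >
      [1,2] "river" : N/PP
      [2,5] PP   <
        [2,3] "liked" : N
        [3,5] PP\N   >
          [3,4] "dog" : (PP\N)/(N/NP)
          [4,5] "some" : N/NP
  [5,6] "slowly" : PP/NP

[0,1] (S/(PP/NP))/N  lex  "heard"
[1,2] N/PP  lex  "river"
[2,3] N  lex  "liked"
[3,4] (PP\N)/(N/NP)  lex  "dog"
[4,5] N/NP  lex  "some"
[3,5] PP\N  >  k=4
[2,5] PP  <  k=3
[1,5] N  >  k=2
[0,5] S/(PP/NP)  >  k=1
[5,6] PP/NP  lex  "slowly"
[0,6] S  >  k=5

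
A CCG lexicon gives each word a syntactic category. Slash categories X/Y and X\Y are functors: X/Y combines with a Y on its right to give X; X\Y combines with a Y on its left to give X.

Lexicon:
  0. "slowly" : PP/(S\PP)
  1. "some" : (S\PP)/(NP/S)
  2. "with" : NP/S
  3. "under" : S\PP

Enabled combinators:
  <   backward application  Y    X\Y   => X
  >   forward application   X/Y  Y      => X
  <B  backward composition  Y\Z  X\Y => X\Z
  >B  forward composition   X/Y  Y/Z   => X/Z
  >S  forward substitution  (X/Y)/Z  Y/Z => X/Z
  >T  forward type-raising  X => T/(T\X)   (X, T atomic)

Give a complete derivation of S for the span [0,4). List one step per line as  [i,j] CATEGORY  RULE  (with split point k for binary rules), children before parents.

[0,1] PP/(S\PP)  lex  "slowly"
[1,2] (S\PP)/(NP/S)  lex  "some"
[2,3] NP/S  lex  "with"
[1,3] S\PP  >  k=2
[0,3] PP  >  k=1
[3,4] S\PP  lex  "under"
[0,4] S  <  k=3

[0,4] S   <
  [0,3] PP   >
    [0,1] "slowly" : PP/(S\PP)
    [1,3] S\PP   >
      [1,2] "some" : (S\PP)/(NP/S)
      [2,3] "with" : NP/S
  [3,4] "under" : S\PP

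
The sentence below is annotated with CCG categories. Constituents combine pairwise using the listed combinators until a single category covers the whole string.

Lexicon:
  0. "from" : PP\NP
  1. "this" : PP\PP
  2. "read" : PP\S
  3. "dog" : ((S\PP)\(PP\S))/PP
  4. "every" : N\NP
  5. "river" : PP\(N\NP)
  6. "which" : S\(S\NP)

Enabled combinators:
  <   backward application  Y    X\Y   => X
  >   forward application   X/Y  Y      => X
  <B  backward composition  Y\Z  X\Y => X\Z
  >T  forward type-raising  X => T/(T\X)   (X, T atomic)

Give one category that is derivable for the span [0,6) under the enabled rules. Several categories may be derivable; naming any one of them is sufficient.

S\NP

[0,7] S   <
  [0,6] S\NP   <B
    [0,1] "from" : PP\NP
    [1,6] S\PP   <B
      [1,2] "this" : PP\PP
      [2,6] S\PP   <
        [2,3] "read" : PP\S
        [3,6] (S\PP)\(PP\S)   >
          [3,4] "dog" : ((S\PP)\(PP\S))/PP
          [4,6] PP   <
            [4,5] "every" : N\NP
            [5,6] "river" : PP\(N\NP)
  [6,7] "which" : S\(S\NP)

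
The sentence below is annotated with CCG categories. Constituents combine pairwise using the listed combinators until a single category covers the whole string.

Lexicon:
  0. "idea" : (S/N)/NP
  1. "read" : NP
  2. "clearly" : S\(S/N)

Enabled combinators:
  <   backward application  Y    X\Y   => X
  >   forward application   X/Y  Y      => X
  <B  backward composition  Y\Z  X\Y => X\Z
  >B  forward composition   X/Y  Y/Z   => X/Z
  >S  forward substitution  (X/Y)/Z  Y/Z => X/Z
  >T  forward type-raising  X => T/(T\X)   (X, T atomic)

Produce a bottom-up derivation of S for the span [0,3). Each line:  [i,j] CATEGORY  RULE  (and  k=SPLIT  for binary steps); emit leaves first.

[0,3] S   <
  [0,2] S/N   >
    [0,1] "idea" : (S/N)/NP
    [1,2] "read" : NP
  [2,3] "clearly" : S\(S/N)

[0,1] (S/N)/NP  lex  "idea"
[1,2] NP  lex  "read"
[0,2] S/N  >  k=1
[2,3] S\(S/N)  lex  "clearly"
[0,3] S  <  k=2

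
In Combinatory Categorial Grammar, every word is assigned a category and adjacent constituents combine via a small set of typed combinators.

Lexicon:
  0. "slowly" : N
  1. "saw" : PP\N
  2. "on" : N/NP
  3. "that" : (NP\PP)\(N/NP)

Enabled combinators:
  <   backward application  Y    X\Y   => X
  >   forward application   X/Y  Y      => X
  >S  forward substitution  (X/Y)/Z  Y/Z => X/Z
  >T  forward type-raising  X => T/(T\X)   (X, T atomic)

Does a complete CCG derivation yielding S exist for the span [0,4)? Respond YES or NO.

NO

N PP\N N/NP (NP\PP)\(N/NP)
CKY chart[0,4] = {N/(N\NP), NP, NP/(NP\NP), PP/(PP\NP), S/(S\NP)}; S ∉ chart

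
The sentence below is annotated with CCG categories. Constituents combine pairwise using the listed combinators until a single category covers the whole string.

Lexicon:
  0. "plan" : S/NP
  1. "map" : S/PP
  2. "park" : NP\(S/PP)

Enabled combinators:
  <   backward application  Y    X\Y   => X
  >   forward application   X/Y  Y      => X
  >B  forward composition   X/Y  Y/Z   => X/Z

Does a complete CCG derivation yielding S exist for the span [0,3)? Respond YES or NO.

[0,3] S   >
  [0,1] "plan" : S/NP
  [1,3] NP   <
    [1,2] "map" : S/PP
    [2,3] "park" : NP\(S/PP)

YES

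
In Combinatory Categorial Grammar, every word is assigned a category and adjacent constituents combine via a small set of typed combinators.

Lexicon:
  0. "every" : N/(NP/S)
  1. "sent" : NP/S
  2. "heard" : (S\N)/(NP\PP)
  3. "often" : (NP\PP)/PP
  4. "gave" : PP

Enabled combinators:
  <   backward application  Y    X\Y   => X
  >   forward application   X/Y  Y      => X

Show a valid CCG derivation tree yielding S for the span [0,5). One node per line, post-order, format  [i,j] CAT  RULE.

[0,5] S   <
  [0,2] N   >
    [0,1] "every" : N/(NP/S)
    [1,2] "sent" : NP/S
  [2,5] S\N   >
    [2,3] "heard" : (S\N)/(NP\PP)
    [3,5] NP\PP   >
      [3,4] "often" : (NP\PP)/PP
      [4,5] "gave" : PP

[0,1] N/(NP/S)  lex  "every"
[1,2] NP/S  lex  "sent"
[0,2] N  >  k=1
[2,3] (S\N)/(NP\PP)  lex  "heard"
[3,4] (NP\PP)/PP  lex  "often"
[4,5] PP  lex  "gave"
[3,5] NP\PP  >  k=4
[2,5] S\N  >  k=3
[0,5] S  <  k=2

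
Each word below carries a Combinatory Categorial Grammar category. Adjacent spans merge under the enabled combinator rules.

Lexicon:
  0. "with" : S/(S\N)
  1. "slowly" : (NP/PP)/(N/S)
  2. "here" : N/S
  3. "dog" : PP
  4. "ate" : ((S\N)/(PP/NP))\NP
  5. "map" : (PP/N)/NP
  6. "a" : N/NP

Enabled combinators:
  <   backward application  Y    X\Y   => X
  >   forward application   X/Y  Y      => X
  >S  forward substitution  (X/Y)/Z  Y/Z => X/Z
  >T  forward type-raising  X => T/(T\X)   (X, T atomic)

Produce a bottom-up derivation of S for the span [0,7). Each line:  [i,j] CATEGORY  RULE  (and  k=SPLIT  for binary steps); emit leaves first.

[0,7] S   >
  [0,1] "with" : S/(S\N)
  [1,7] S\N   >
    [1,5] (S\N)/(PP/NP)   <
      [1,4] NP   >
        [1,3] NP/PP   >
          [1,2] "slowly" : (NP/PP)/(N/S)
          [2,3] "here" : N/S
        [3,4] "dog" : PP
      [4,5] "ate" : ((S\N)/(PP/NP))\NP
    [5,7] PP/NP   >S
      [5,6] "map" : (PP/N)/NP
      [6,7] "a" : N/NP

[0,1] S/(S\N)  lex  "with"
[1,2] (NP/PP)/(N/S)  lex  "slowly"
[2,3] N/S  lex  "here"
[1,3] NP/PP  >  k=2
[3,4] PP  lex  "dog"
[1,4] NP  >  k=3
[4,5] ((S\N)/(PP/NP))\NP  lex  "ate"
[1,5] (S\N)/(PP/NP)  <  k=4
[5,6] (PP/N)/NP  lex  "map"
[6,7] N/NP  lex  "a"
[5,7] PP/NP  >S  k=6
[1,7] S\N  >  k=5
[0,7] S  >  k=1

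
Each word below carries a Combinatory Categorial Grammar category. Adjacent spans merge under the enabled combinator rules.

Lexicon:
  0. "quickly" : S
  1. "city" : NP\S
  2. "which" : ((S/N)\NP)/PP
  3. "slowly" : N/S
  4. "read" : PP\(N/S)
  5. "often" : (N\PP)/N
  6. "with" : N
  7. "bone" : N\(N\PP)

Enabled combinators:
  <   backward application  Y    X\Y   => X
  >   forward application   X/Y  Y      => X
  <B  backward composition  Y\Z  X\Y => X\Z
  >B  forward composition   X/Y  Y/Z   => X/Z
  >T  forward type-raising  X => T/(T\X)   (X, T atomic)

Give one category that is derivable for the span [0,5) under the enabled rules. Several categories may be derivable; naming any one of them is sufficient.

[0,8] S   >
  [0,5] S/N   <
    [0,2] NP   >
      [0,1] NP/(NP\S)   >T
        [0,1] "quickly" : S
      [1,2] "city" : NP\S
    [2,5] (S/N)\NP   >
      [2,3] "which" : ((S/N)\NP)/PP
      [3,5] PP   <
        [3,4] "slowly" : N/S
        [4,5] "read" : PP\(N/S)
  [5,8] N   <
    [5,7] N\PP   >
      [5,6] "often" : (N\PP)/N
      [6,7] "with" : N
    [7,8] "bone" : N\(N\PP)

S/N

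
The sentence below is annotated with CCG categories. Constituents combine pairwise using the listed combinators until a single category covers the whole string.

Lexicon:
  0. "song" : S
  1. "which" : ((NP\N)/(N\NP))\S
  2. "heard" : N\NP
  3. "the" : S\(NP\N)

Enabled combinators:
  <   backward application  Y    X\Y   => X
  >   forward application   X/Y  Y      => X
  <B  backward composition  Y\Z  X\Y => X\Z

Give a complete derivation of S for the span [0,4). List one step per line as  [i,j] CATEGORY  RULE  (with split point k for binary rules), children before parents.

[0,1] S  lex  "song"
[1,2] ((NP\N)/(N\NP))\S  lex  "which"
[0,2] (NP\N)/(N\NP)  <  k=1
[2,3] N\NP  lex  "heard"
[0,3] NP\N  >  k=2
[3,4] S\(NP\N)  lex  "the"
[0,4] S  <  k=3

[0,4] S   <
  [0,3] NP\N   >
    [0,2] (NP\N)/(N\NP)   <
      [0,1] "song" : S
      [1,2] "which" : ((NP\N)/(N\NP))\S
    [2,3] "heard" : N\NP
  [3,4] "the" : S\(NP\N)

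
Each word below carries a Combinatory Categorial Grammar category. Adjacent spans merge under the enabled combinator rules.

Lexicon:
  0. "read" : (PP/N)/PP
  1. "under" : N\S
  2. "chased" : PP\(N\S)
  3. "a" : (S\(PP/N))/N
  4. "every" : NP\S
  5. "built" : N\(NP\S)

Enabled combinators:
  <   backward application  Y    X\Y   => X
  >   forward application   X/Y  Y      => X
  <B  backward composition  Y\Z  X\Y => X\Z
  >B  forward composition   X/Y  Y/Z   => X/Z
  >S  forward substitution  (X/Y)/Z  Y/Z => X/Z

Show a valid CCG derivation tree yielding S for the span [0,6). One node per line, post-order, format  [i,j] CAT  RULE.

[0,6] S   <
  [0,3] PP/N   >
    [0,1] "read" : (PP/N)/PP
    [1,3] PP   <
      [1,2] "under" : N\S
      [2,3] "chased" : PP\(N\S)
  [3,6] S\(PP/N)   >
    [3,4] "a" : (S\(PP/N))/N
    [4,6] N   <
      [4,5] "every" : NP\S
      [5,6] "built" : N\(NP\S)

[0,1] (PP/N)/PP  lex  "read"
[1,2] N\S  lex  "under"
[2,3] PP\(N\S)  lex  "chased"
[1,3] PP  <  k=2
[0,3] PP/N  >  k=1
[3,4] (S\(PP/N))/N  lex  "a"
[4,5] NP\S  lex  "every"
[5,6] N\(NP\S)  lex  "built"
[4,6] N  <  k=5
[3,6] S\(PP/N)  >  k=4
[0,6] S  <  k=3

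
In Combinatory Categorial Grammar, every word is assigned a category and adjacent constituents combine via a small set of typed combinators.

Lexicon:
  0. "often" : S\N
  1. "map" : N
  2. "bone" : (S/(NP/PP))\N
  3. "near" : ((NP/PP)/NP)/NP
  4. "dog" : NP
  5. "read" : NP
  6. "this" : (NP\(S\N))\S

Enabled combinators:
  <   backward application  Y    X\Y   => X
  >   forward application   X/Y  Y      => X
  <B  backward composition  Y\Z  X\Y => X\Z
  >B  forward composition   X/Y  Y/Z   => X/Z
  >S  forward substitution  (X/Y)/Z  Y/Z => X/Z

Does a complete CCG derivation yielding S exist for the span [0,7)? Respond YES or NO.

NO

S\N N (S/(NP/PP))\N ((NP/PP)/NP)/NP NP NP (NP\(S\N))\S
CKY chart[0,7] = {NP}; S ∉ chart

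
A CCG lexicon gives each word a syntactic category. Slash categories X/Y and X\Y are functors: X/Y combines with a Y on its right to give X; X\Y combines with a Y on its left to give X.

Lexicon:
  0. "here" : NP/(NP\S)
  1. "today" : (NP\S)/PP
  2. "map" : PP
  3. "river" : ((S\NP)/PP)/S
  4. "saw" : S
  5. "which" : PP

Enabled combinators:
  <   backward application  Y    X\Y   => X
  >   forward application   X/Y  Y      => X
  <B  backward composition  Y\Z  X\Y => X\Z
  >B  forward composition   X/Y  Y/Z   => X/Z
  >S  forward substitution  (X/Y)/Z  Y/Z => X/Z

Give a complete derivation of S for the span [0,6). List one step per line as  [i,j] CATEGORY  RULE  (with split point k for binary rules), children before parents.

[0,1] NP/(NP\S)  lex  "here"
[1,2] (NP\S)/PP  lex  "today"
[2,3] PP  lex  "map"
[1,3] NP\S  >  k=2
[0,3] NP  >  k=1
[3,4] ((S\NP)/PP)/S  lex  "river"
[4,5] S  lex  "saw"
[3,5] (S\NP)/PP  >  k=4
[5,6] PP  lex  "which"
[3,6] S\NP  >  k=5
[0,6] S  <  k=3

[0,6] S   <
  [0,3] NP   >
    [0,1] "here" : NP/(NP\S)
    [1,3] NP\S   >
      [1,2] "today" : (NP\S)/PP
      [2,3] "map" : PP
  [3,6] S\NP   >
    [3,5] (S\NP)/PP   >
      [3,4] "river" : ((S\NP)/PP)/S
      [4,5] "saw" : S
    [5,6] "which" : PP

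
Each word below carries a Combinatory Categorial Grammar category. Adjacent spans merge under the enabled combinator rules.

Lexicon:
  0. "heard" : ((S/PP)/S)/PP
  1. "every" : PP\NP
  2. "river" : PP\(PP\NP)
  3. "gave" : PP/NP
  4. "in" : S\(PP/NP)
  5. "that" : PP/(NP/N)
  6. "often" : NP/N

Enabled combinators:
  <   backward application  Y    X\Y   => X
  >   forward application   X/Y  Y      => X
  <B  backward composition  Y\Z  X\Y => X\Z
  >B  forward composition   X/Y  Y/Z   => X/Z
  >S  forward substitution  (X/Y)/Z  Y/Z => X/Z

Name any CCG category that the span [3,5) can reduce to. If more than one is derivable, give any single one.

[0,7] S   >
  [0,5] S/PP   >
    [0,3] (S/PP)/S   >
      [0,1] "heard" : ((S/PP)/S)/PP
      [1,3] PP   <
        [1,2] "every" : PP\NP
        [2,3] "river" : PP\(PP\NP)
    [3,5] S   <
      [3,4] "gave" : PP/NP
      [4,5] "in" : S\(PP/NP)
  [5,7] PP   >
    [5,6] "that" : PP/(NP/N)
    [6,7] "often" : NP/N

S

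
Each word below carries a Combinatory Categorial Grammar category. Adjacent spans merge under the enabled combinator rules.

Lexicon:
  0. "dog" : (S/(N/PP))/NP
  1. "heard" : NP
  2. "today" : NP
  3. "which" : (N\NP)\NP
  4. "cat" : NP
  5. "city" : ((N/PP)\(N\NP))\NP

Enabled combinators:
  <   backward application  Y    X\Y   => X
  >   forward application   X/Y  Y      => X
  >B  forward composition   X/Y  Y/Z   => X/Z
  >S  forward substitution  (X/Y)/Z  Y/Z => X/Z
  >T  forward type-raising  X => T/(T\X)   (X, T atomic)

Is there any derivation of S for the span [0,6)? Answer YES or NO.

YES

[0,6] S   >
  [0,2] S/(N/PP)   >
    [0,1] "dog" : (S/(N/PP))/NP
    [1,2] "heard" : NP
  [2,6] N/PP   <
    [2,4] N\NP   <
      [2,3] "today" : NP
      [3,4] "which" : (N\NP)\NP
    [4,6] (N/PP)\(N\NP)   <
      [4,5] "cat" : NP
      [5,6] "city" : ((N/PP)\(N\NP))\NP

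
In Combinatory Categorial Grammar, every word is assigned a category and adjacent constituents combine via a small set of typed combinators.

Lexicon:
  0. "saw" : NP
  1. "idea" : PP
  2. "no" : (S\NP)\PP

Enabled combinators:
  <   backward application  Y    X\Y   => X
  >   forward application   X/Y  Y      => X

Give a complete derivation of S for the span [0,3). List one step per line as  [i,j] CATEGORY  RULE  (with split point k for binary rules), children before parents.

[0,1] NP  lex  "saw"
[1,2] PP  lex  "idea"
[2,3] (S\NP)\PP  lex  "no"
[1,3] S\NP  <  k=2
[0,3] S  <  k=1

[0,3] S   <
  [0,1] "saw" : NP
  [1,3] S\NP   <
    [1,2] "idea" : PP
    [2,3] "no" : (S\NP)\PP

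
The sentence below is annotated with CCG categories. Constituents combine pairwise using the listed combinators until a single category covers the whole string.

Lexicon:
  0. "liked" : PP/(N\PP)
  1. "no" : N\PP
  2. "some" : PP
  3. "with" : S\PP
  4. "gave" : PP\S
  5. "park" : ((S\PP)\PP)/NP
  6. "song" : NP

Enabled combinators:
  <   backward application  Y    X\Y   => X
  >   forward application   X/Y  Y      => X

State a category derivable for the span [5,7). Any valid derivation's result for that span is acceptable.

(S\PP)\PP

[0,7] S   <
  [0,2] PP   >
    [0,1] "liked" : PP/(N\PP)
    [1,2] "no" : N\PP
  [2,7] S\PP   <
    [2,5] PP   <
      [2,4] S   <
        [2,3] "some" : PP
        [3,4] "with" : S\PP
      [4,5] "gave" : PP\S
    [5,7] (S\PP)\PP   >
      [5,6] "park" : ((S\PP)\PP)/NP
      [6,7] "song" : NP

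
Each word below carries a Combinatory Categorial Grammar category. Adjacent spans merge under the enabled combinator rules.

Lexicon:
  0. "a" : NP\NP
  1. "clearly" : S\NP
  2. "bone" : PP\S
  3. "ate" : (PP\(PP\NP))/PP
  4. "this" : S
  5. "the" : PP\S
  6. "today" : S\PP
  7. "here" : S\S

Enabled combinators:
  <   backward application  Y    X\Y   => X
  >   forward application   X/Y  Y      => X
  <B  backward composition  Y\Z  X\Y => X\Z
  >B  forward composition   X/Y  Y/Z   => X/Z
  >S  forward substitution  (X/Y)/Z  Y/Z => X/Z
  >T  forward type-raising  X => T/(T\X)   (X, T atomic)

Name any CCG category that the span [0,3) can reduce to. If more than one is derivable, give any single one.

PP\NP

[0,8] S   <
  [0,6] PP   <
    [0,3] PP\NP   <B
      [0,1] "a" : NP\NP
      [1,3] PP\NP   <B
        [1,2] "clearly" : S\NP
        [2,3] "bone" : PP\S
    [3,6] PP\(PP\NP)   >
      [3,4] "ate" : (PP\(PP\NP))/PP
      [4,6] PP   <
        [4,5] "this" : S
        [5,6] "the" : PP\S
  [6,8] S\PP   <B
    [6,7] "today" : S\PP
    [7,8] "here" : S\S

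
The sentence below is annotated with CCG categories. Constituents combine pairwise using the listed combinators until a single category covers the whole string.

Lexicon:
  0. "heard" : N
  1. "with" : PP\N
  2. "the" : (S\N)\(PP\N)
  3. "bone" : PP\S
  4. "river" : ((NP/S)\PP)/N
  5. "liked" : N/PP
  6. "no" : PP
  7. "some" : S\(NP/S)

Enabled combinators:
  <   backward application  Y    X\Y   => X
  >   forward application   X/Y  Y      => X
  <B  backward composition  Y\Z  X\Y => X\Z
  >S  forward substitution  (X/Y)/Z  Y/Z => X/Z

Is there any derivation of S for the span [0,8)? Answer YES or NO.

[0,8] S   <
  [0,4] PP   <
    [0,3] S   <
      [0,1] "heard" : N
      [1,3] S\N   <
        [1,2] "with" : PP\N
        [2,3] "the" : (S\N)\(PP\N)
    [3,4] "bone" : PP\S
  [4,8] S\PP   <B
    [4,7] (NP/S)\PP   >
      [4,5] "river" : ((NP/S)\PP)/N
      [5,7] N   >
        [5,6] "liked" : N/PP
        [6,7] "no" : PP
    [7,8] "some" : S\(NP/S)

YES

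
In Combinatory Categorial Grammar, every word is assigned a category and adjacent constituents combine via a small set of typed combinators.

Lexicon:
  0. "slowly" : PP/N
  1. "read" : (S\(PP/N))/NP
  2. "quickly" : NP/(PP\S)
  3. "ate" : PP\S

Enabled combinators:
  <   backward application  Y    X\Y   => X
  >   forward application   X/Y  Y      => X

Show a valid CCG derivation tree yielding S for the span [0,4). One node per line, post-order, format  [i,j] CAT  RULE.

[0,1] PP/N  lex  "slowly"
[1,2] (S\(PP/N))/NP  lex  "read"
[2,3] NP/(PP\S)  lex  "quickly"
[3,4] PP\S  lex  "ate"
[2,4] NP  >  k=3
[1,4] S\(PP/N)  >  k=2
[0,4] S  <  k=1

[0,4] S   <
  [0,1] "slowly" : PP/N
  [1,4] S\(PP/N)   >
    [1,2] "read" : (S\(PP/N))/NP
    [2,4] NP   >
      [2,3] "quickly" : NP/(PP\S)
      [3,4] "ate" : PP\S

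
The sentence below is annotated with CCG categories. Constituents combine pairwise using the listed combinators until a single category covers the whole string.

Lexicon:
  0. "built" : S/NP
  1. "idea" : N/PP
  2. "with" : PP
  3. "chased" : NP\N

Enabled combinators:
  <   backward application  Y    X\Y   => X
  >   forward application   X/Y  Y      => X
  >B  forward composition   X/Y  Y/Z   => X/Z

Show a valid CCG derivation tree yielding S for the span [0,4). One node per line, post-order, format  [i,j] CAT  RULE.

[0,4] S   >
  [0,1] "built" : S/NP
  [1,4] NP   <
    [1,3] N   >
      [1,2] "idea" : N/PP
      [2,3] "with" : PP
    [3,4] "chased" : NP\N

[0,1] S/NP  lex  "built"
[1,2] N/PP  lex  "idea"
[2,3] PP  lex  "with"
[1,3] N  >  k=2
[3,4] NP\N  lex  "chased"
[1,4] NP  <  k=3
[0,4] S  >  k=1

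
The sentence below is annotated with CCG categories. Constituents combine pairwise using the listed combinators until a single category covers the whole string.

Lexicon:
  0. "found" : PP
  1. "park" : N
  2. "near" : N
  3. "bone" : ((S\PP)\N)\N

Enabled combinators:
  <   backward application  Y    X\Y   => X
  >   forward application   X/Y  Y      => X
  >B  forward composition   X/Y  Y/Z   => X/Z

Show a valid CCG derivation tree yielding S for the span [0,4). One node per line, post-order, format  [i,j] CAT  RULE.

[0,1] PP  lex  "found"
[1,2] N  lex  "park"
[2,3] N  lex  "near"
[3,4] ((S\PP)\N)\N  lex  "bone"
[2,4] (S\PP)\N  <  k=3
[1,4] S\PP  <  k=2
[0,4] S  <  k=1

[0,4] S   <
  [0,1] "found" : PP
  [1,4] S\PP   <
    [1,2] "park" : N
    [2,4] (S\PP)\N   <
      [2,3] "near" : N
      [3,4] "bone" : ((S\PP)\N)\N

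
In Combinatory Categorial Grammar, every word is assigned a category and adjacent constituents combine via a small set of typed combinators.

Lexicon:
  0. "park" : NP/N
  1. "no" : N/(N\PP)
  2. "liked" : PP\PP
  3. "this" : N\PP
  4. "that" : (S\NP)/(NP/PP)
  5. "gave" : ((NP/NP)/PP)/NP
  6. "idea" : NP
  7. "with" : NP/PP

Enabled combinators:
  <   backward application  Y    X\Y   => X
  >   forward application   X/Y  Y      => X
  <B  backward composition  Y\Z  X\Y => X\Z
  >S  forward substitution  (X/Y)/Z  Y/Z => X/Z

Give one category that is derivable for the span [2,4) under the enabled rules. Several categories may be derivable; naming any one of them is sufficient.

N\PP

[0,8] S   <
  [0,4] NP   >
    [0,1] "park" : NP/N
    [1,4] N   >
      [1,2] "no" : N/(N\PP)
      [2,4] N\PP   <B
        [2,3] "liked" : PP\PP
        [3,4] "this" : N\PP
  [4,8] S\NP   >
    [4,5] "that" : (S\NP)/(NP/PP)
    [5,8] NP/PP   >S
      [5,7] (NP/NP)/PP   >
        [5,6] "gave" : ((NP/NP)/PP)/NP
        [6,7] "idea" : NP
      [7,8] "with" : NP/PP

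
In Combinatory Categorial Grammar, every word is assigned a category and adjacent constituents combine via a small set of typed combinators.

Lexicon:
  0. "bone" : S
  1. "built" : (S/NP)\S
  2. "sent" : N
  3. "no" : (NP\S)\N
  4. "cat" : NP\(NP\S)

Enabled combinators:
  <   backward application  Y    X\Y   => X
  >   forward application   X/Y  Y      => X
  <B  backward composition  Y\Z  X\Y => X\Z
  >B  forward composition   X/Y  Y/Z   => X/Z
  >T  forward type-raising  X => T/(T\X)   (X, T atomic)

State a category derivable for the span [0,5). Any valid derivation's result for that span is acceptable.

S

[0,5] S   >
  [0,2] S/NP   <
    [0,1] "bone" : S
    [1,2] "built" : (S/NP)\S
  [2,5] NP   <
    [2,4] NP\S   <
      [2,3] "sent" : N
      [3,4] "no" : (NP\S)\N
    [4,5] "cat" : NP\(NP\S)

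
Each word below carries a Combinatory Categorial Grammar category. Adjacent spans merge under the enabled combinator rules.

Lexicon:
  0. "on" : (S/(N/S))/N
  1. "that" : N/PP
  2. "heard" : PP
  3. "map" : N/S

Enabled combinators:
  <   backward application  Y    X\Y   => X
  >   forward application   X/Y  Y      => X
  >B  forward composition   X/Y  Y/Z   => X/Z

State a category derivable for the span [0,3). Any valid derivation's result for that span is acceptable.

[0,4] S   >
  [0,3] S/(N/S)   >
    [0,1] "on" : (S/(N/S))/N
    [1,3] N   >
      [1,2] "that" : N/PP
      [2,3] "heard" : PP
  [3,4] "map" : N/S

S/(N/S)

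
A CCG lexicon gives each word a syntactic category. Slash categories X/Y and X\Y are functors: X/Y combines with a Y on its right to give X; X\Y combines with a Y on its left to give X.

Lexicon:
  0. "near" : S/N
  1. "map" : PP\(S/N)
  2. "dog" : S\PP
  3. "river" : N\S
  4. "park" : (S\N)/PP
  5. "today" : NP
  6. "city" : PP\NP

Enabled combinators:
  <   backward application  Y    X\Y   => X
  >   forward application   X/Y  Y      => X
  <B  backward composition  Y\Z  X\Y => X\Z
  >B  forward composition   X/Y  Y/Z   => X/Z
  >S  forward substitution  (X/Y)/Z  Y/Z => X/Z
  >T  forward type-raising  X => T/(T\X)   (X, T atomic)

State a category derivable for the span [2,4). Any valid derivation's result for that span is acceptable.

N\PP

[0,7] S   <
  [0,4] N   <
    [0,2] PP   <
      [0,1] "near" : S/N
      [1,2] "map" : PP\(S/N)
    [2,4] N\PP   <B
      [2,3] "dog" : S\PP
      [3,4] "river" : N\S
  [4,7] S\N   >
    [4,5] "park" : (S\N)/PP
    [5,7] PP   <
      [5,6] "today" : NP
      [6,7] "city" : PP\NP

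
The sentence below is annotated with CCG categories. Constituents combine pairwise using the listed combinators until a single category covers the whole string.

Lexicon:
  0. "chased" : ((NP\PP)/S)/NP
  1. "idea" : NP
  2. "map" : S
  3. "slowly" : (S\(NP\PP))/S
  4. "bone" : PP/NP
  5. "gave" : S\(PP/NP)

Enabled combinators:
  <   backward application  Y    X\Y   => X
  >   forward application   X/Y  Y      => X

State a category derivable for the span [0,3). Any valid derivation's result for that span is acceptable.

[0,6] S   <
  [0,3] NP\PP   >
    [0,2] (NP\PP)/S   >
      [0,1] "chased" : ((NP\PP)/S)/NP
      [1,2] "idea" : NP
    [2,3] "map" : S
  [3,6] S\(NP\PP)   >
    [3,4] "slowly" : (S\(NP\PP))/S
    [4,6] S   <
      [4,5] "bone" : PP/NP
      [5,6] "gave" : S\(PP/NP)

NP\PP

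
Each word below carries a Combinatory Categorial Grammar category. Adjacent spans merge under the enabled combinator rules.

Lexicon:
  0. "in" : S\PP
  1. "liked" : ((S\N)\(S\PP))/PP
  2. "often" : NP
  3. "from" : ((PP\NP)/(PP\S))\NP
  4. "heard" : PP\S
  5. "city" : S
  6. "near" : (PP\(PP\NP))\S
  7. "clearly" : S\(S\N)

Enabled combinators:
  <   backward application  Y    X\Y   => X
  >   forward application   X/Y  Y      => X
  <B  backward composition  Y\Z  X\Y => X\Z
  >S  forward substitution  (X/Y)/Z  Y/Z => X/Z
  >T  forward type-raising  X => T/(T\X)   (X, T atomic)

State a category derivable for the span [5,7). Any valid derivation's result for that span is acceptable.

PP\(PP\NP)

[0,8] S   <
  [0,7] S\N   <
    [0,1] "in" : S\PP
    [1,7] (S\N)\(S\PP)   >
      [1,2] "liked" : ((S\N)\(S\PP))/PP
      [2,7] PP   <
        [2,5] PP\NP   >
          [2,4] (PP\NP)/(PP\S)   <
            [2,3] "often" : NP
            [3,4] "from" : ((PP\NP)/(PP\S))\NP
          [4,5] "heard" : PP\S
        [5,7] PP\(PP\NP)   <
          [5,6] "city" : S
          [6,7] "near" : (PP\(PP\NP))\S
  [7,8] "clearly" : S\(S\N)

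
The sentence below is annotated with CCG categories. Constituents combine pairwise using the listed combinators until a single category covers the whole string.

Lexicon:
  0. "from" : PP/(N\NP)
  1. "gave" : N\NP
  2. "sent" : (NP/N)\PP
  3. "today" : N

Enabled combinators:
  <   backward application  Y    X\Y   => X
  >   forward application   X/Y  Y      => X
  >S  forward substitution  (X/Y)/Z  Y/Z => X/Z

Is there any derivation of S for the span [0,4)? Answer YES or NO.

NO

PP/(N\NP) N\NP (NP/N)\PP N
CKY chart[0,4] = {NP}; S ∉ chart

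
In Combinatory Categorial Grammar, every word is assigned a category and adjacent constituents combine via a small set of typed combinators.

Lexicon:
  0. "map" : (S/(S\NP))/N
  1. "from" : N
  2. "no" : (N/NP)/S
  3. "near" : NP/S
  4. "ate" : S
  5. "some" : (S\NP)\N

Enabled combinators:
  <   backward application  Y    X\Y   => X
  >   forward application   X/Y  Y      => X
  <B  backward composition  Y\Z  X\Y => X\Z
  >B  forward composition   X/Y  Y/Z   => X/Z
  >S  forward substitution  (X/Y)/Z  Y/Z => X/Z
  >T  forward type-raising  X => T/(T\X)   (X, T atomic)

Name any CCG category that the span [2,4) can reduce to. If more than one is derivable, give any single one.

[0,6] S   >
  [0,2] S/(S\NP)   >
    [0,1] "map" : (S/(S\NP))/N
    [1,2] "from" : N
  [2,6] S\NP   <
    [2,5] N   >
      [2,4] N/S   >S
        [2,3] "no" : (N/NP)/S
        [3,4] "near" : NP/S
      [4,5] "ate" : S
    [5,6] "some" : (S\NP)\N

N/S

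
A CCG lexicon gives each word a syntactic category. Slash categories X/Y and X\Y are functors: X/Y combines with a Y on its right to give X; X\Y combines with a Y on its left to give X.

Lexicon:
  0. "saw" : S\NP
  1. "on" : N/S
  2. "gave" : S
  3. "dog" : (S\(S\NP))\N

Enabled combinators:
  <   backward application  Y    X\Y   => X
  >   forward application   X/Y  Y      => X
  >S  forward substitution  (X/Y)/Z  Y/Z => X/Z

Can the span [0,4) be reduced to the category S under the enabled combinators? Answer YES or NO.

YES

[0,4] S   <
  [0,1] "saw" : S\NP
  [1,4] S\(S\NP)   <
    [1,3] N   >
      [1,2] "on" : N/S
      [2,3] "gave" : S
    [3,4] "dog" : (S\(S\NP))\N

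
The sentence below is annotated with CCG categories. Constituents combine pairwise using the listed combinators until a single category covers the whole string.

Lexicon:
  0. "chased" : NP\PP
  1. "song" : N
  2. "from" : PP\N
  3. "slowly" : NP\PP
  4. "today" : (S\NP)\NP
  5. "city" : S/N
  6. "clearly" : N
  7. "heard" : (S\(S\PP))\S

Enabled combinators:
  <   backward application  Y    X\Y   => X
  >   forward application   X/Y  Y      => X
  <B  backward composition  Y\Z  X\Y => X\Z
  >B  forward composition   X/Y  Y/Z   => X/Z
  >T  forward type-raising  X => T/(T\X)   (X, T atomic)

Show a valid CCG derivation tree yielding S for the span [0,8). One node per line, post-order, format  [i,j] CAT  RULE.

[0,8] S   <
  [0,5] S\PP   <B
    [0,1] "chased" : NP\PP
    [1,5] S\NP   <
      [1,4] NP   >
        [1,2] NP/(NP\N)   >T
          [1,2] "song" : N
        [2,4] NP\N   <B
          [2,3] "from" : PP\N
          [3,4] "slowly" : NP\PP
      [4,5] "today" : (S\NP)\NP
  [5,8] S\(S\PP)   <
    [5,7] S   >
      [5,6] "city" : S/N
      [6,7] "clearly" : N
    [7,8] "heard" : (S\(S\PP))\S

[0,1] NP\PP  lex  "chased"
[1,2] N  lex  "song"
[1,2] NP/(NP\N)  >T
[2,3] PP\N  lex  "from"
[3,4] NP\PP  lex  "slowly"
[2,4] NP\N  <B  k=3
[1,4] NP  >  k=2
[4,5] (S\NP)\NP  lex  "today"
[1,5] S\NP  <  k=4
[0,5] S\PP  <B  k=1
[5,6] S/N  lex  "city"
[6,7] N  lex  "clearly"
[5,7] S  >  k=6
[7,8] (S\(S\PP))\S  lex  "heard"
[5,8] S\(S\PP)  <  k=7
[0,8] S  <  k=5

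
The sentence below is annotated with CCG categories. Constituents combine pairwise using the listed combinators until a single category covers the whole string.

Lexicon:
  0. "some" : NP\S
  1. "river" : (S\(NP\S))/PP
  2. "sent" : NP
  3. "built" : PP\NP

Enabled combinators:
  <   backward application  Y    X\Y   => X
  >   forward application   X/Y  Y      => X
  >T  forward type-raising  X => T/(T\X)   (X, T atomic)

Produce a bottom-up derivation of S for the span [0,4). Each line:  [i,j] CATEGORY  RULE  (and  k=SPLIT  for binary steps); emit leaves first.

[0,1] NP\S  lex  "some"
[1,2] (S\(NP\S))/PP  lex  "river"
[2,3] NP  lex  "sent"
[3,4] PP\NP  lex  "built"
[2,4] PP  <  k=3
[1,4] S\(NP\S)  >  k=2
[0,4] S  <  k=1

[0,4] S   <
  [0,1] "some" : NP\S
  [1,4] S\(NP\S)   >
    [1,2] "river" : (S\(NP\S))/PP
    [2,4] PP   <
      [2,3] "sent" : NP
      [3,4] "built" : PP\NP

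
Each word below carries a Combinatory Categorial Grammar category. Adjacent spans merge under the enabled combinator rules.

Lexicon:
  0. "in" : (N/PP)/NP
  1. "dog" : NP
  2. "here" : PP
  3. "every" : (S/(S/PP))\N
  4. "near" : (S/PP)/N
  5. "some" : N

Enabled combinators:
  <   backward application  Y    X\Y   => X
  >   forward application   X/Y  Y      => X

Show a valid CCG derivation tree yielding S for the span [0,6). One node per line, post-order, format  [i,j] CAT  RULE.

[0,6] S   >
  [0,4] S/(S/PP)   <
    [0,3] N   >
      [0,2] N/PP   >
        [0,1] "in" : (N/PP)/NP
        [1,2] "dog" : NP
      [2,3] "here" : PP
    [3,4] "every" : (S/(S/PP))\N
  [4,6] S/PP   >
    [4,5] "near" : (S/PP)/N
    [5,6] "some" : N

[0,1] (N/PP)/NP  lex  "in"
[1,2] NP  lex  "dog"
[0,2] N/PP  >  k=1
[2,3] PP  lex  "here"
[0,3] N  >  k=2
[3,4] (S/(S/PP))\N  lex  "every"
[0,4] S/(S/PP)  <  k=3
[4,5] (S/PP)/N  lex  "near"
[5,6] N  lex  "some"
[4,6] S/PP  >  k=5
[0,6] S  >  k=4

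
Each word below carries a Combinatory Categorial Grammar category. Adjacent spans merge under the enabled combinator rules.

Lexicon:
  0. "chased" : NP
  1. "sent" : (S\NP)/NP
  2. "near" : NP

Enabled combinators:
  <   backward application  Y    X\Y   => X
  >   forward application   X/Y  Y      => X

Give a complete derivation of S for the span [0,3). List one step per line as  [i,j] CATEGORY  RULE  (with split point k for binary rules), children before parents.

[0,3] S   <
  [0,1] "chased" : NP
  [1,3] S\NP   >
    [1,2] "sent" : (S\NP)/NP
    [2,3] "near" : NP

[0,1] NP  lex  "chased"
[1,2] (S\NP)/NP  lex  "sent"
[2,3] NP  lex  "near"
[1,3] S\NP  >  k=2
[0,3] S  <  k=1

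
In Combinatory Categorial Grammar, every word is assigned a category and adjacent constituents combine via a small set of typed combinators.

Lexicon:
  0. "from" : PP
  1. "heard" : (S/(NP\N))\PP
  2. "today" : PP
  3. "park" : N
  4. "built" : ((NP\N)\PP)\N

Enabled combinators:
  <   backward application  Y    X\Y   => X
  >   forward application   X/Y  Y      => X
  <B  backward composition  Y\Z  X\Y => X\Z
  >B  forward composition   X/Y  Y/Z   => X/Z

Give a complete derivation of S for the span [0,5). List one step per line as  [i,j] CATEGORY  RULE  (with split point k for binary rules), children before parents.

[0,1] PP  lex  "from"
[1,2] (S/(NP\N))\PP  lex  "heard"
[0,2] S/(NP\N)  <  k=1
[2,3] PP  lex  "today"
[3,4] N  lex  "park"
[4,5] ((NP\N)\PP)\N  lex  "built"
[3,5] (NP\N)\PP  <  k=4
[2,5] NP\N  <  k=3
[0,5] S  >  k=2

[0,5] S   >
  [0,2] S/(NP\N)   <
    [0,1] "from" : PP
    [1,2] "heard" : (S/(NP\N))\PP
  [2,5] NP\N   <
    [2,3] "today" : PP
    [3,5] (NP\N)\PP   <
      [3,4] "park" : N
      [4,5] "built" : ((NP\N)\PP)\N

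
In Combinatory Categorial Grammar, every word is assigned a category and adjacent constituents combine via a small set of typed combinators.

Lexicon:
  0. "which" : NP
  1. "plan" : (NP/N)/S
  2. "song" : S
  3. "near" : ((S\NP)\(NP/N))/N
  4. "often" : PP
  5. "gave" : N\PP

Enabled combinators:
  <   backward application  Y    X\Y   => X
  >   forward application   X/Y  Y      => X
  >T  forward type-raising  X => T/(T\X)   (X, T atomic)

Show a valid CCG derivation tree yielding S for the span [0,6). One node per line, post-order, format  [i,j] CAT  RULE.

[0,1] NP  lex  "which"
[1,2] (NP/N)/S  lex  "plan"
[2,3] S  lex  "song"
[1,3] NP/N  >  k=2
[3,4] ((S\NP)\(NP/N))/N  lex  "near"
[4,5] PP  lex  "often"
[5,6] N\PP  lex  "gave"
[4,6] N  <  k=5
[3,6] (S\NP)\(NP/N)  >  k=4
[1,6] S\NP  <  k=3
[0,6] S  <  k=1

[0,6] S   <
  [0,1] "which" : NP
  [1,6] S\NP   <
    [1,3] NP/N   >
      [1,2] "plan" : (NP/N)/S
      [2,3] "song" : S
    [3,6] (S\NP)\(NP/N)   >
      [3,4] "near" : ((S\NP)\(NP/N))/N
      [4,6] N   <
        [4,5] "often" : PP
        [5,6] "gave" : N\PP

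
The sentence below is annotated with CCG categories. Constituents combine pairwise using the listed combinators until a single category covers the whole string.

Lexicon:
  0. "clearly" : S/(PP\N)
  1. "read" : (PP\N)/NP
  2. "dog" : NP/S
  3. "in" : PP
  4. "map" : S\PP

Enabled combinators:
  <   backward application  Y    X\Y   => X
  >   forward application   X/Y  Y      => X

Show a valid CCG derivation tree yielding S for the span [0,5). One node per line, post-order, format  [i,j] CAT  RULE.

[0,5] S   >
  [0,1] "clearly" : S/(PP\N)
  [1,5] PP\N   >
    [1,2] "read" : (PP\N)/NP
    [2,5] NP   >
      [2,3] "dog" : NP/S
      [3,5] S   <
        [3,4] "in" : PP
        [4,5] "map" : S\PP

[0,1] S/(PP\N)  lex  "clearly"
[1,2] (PP\N)/NP  lex  "read"
[2,3] NP/S  lex  "dog"
[3,4] PP  lex  "in"
[4,5] S\PP  lex  "map"
[3,5] S  <  k=4
[2,5] NP  >  k=3
[1,5] PP\N  >  k=2
[0,5] S  >  k=1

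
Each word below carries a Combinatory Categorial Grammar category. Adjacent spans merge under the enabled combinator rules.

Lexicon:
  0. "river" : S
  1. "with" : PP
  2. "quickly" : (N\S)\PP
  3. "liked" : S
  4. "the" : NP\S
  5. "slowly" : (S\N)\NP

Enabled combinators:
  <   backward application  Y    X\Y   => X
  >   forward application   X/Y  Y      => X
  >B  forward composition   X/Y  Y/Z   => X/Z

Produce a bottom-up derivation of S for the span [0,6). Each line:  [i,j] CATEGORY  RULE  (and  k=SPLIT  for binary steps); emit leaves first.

[0,1] S  lex  "river"
[1,2] PP  lex  "with"
[2,3] (N\S)\PP  lex  "quickly"
[1,3] N\S  <  k=2
[0,3] N  <  k=1
[3,4] S  lex  "liked"
[4,5] NP\S  lex  "the"
[3,5] NP  <  k=4
[5,6] (S\N)\NP  lex  "slowly"
[3,6] S\N  <  k=5
[0,6] S  <  k=3

[0,6] S   <
  [0,3] N   <
    [0,1] "river" : S
    [1,3] N\S   <
      [1,2] "with" : PP
      [2,3] "quickly" : (N\S)\PP
  [3,6] S\N   <
    [3,5] NP   <
      [3,4] "liked" : S
      [4,5] "the" : NP\S
    [5,6] "slowly" : (S\N)\NP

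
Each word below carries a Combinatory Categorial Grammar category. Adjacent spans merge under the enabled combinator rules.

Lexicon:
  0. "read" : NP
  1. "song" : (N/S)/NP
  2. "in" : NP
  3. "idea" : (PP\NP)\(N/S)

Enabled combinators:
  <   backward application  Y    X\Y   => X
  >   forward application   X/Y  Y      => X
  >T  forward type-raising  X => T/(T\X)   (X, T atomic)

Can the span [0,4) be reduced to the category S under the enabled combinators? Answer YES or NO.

NP (N/S)/NP NP (PP\NP)\(N/S)
CKY chart[0,4] = {N/(N\PP), NP/(NP\PP), PP, PP/(PP\PP), S/(S\PP)}; S ∉ chart

NO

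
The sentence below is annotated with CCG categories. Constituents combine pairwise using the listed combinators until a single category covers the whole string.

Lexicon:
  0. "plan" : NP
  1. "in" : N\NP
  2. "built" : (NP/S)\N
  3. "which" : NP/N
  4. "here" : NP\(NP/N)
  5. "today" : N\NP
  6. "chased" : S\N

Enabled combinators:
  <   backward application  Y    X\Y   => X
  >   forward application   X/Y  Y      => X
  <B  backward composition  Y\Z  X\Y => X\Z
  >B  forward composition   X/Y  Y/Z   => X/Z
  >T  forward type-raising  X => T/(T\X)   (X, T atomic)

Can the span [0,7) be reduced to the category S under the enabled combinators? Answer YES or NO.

NO

NP N\NP (NP/S)\N NP/N NP\(NP/N) N\NP S\N
CKY chart[0,7] = {N/(N\NP), NP, NP/(NP\NP), NP/(S\S), PP/(PP\NP), S/(S\NP)}; S ∉ chart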